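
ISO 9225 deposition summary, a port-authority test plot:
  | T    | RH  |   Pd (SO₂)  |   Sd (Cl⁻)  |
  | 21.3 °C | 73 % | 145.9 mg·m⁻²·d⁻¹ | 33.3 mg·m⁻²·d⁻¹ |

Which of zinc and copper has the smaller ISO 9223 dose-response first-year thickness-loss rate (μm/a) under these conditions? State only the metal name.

copper

zinc: temperature factor f = -0.071·(11.3) = -0.8023
  sulphur-dioxide contribution → 1.488 μm/a
  chloride contribution → 1.415 μm/a
  ⇒ r_corr(zinc) = 2.903 μm/a
copper: f(T) = -0.080·(T−10) [T>10 °C] = -0.9040
  sulphur-dioxide contribution → 0.5819 μm/a
  chloride contribution → 1.038 μm/a
  ⇒ r_corr(copper) = 1.62 μm/a
Ordering by μm/a: zinc (2.9) > copper (1.62)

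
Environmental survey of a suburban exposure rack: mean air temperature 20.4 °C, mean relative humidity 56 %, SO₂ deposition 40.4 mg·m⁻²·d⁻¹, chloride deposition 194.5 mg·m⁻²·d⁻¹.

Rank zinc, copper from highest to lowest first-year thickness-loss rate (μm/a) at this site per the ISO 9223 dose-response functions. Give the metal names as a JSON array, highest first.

zinc: f(T) = -0.071·(T−10) [T>10 °C] = -0.7384
  sulphur-dioxide contribution → 0.4125 μm/a
  chloride contribution → 3.129 μm/a
  ⇒ r_corr(zinc) = 3.541 μm/a
copper: T>10 °C ⇒ hinge -0.080·(20.4−10) = -0.8320
  sulphur-dioxide contribution → 0.1643 μm/a
  chloride contribution → 0.8677 μm/a
  total first-year rate 1.032 μm/a
Ordering by μm/a: zinc (3.54) > copper (1.03)

["zinc", "copper"]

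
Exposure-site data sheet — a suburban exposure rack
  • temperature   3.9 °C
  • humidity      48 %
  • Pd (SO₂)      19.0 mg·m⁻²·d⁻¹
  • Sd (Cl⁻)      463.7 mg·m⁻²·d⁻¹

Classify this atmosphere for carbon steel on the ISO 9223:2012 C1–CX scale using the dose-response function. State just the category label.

C3

carbon steel: temperature factor f = +0.150·(-6.1) = -0.9150
  sulphur-dioxide contribution → 8.56 μm/a
  chloride contribution → 26.14 μm/a
  ⇒ r_corr(carbon steel) = 34.7 μm/a
34.7 μm/a falls in (25, 50] for carbon steel → category C3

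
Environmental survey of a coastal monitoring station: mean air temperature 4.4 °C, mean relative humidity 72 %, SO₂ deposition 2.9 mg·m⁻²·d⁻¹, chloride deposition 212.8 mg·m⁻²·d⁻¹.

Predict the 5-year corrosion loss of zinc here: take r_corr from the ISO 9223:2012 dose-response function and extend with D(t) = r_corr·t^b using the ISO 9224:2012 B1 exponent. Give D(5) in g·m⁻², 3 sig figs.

D(5) = 37.5 g·m⁻²

zinc: T≤10 °C ⇒ hinge +0.038·(4.4−10) = -0.2128
  sulphur-dioxide contribution → 0.4571 μm/a
  chloride contribution → 0.9606 μm/a
  total first-year rate 1.418 μm/a
Long-term exponent b (ISO 9224 Table 2, B1) = 0.813
  D(5) = 1.418 × 5^0.813 = 1.418 × 3.701 = 5.246 μm
  Mass loss = 5.246 μm × 7.14 g/cm³ = 37.46 g·m⁻²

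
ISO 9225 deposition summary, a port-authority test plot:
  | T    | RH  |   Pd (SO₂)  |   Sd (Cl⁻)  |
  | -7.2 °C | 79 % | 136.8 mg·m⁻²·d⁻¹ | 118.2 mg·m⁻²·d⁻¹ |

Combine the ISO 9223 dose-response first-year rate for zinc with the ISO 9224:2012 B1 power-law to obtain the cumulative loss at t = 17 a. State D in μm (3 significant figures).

zinc: f(T) = +0.038·(T−10) [T≤10 °C] = -0.6536
  SO₂ term: 0.0129·136.8^0.44·exp(0.046·79-0.6536) = 2.212
  Cl⁻ term: 0.0175·118.2^0.57·exp(0.008·79+0.085·-7.2) = 0.2711
  sum: 2.212 + 0.2711 → r_corr = 2.483 μm/a
ISO 9224: D(t) = r_corr · t^b with b = 0.813 (zinc, B1)
  D(17) = 2.483 × 17^0.813 = 2.483 × 10.01 = 24.85 μm

D(17) = 24.9 μm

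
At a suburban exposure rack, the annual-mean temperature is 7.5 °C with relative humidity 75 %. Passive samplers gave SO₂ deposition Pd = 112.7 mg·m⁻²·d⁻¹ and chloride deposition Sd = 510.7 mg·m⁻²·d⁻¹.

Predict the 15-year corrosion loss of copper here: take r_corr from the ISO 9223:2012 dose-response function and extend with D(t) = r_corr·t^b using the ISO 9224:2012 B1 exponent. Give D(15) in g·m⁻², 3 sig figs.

D(15) = 125 g·m⁻²

copper: temperature factor f = +0.126·(-2.5) = -0.3150
  Pd branch = 0.0053·Pd^0.26·e^(0.059·RH+f) = 1.103 μm/a
  Sd branch = 0.01025·Sd^0.27·e^(0.036·RH+0.049·T) = 1.186 μm/a
  sum: 1.103 + 1.186 → r_corr = 2.289 μm/a
Power-law: D(15) = r_corr · 15^0.667
  D(15) = 2.289 × 15^0.667 = 2.289 × 6.088 = 13.94 μm
  Mass loss = 13.94 μm × 8.96 g/cm³ = 124.9 g·m⁻²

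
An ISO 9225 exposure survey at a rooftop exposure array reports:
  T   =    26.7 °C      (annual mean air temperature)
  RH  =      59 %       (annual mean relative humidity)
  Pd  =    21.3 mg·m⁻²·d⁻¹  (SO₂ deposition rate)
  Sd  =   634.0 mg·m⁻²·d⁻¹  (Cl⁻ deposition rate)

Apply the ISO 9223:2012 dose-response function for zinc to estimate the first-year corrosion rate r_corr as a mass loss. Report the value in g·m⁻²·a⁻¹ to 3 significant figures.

r_corr = 78.3 g·m⁻²·a⁻¹

zinc: f(T) = -0.071·(T−10) [T>10 °C] = -1.1857
  SO₂ term: 0.0129·21.3^0.44·exp(0.046·59-1.1857) = 0.2285
  Cl⁻ term: 0.0175·634.0^0.57·exp(0.008·59+0.085·26.7) = 10.74
  sum: 0.2285 + 10.74 → r_corr = 10.96 μm/a
Convert to mass loss: 10.96 μm/a × 7.14 g/cm³ = 78.29 g·m⁻²·a⁻¹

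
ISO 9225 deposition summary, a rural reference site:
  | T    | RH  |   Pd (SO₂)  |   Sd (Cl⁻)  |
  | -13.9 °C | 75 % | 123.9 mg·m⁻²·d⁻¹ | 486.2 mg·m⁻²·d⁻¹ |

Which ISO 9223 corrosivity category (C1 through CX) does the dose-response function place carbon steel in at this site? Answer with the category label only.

carbon steel: f(T) = +0.150·(T−10) [T≤10 °C] = -3.5850
  Pd branch = 1.77·Pd^0.52·e^(0.02·RH+f) = 2.697 μm/a
  Sd branch = 0.102·Sd^0.62·e^(0.033·RH+0.04·T) = 32.2 μm/a
  sum: 2.697 + 32.2 → r_corr = 34.9 μm/a
ISO 9223 Table 2 (carbon steel): 25 < 34.9 ≤ 50 μm/a ⇒ C3

C3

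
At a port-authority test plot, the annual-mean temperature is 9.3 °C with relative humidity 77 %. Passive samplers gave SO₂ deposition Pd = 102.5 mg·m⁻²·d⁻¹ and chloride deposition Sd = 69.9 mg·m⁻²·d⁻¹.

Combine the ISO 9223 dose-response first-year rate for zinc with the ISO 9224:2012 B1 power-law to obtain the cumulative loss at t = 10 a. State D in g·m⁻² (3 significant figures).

D(10) = 192 g·m⁻²

zinc: T≤10 °C ⇒ hinge +0.038·(9.3−10) = -0.0266
  sulphur-dioxide contribution → 3.327 μm/a
  chloride contribution → 0.8039 μm/a
  ⇒ r_corr(zinc) = 4.131 μm/a
ISO 9224: D(t) = r_corr · t^b with b = 0.813 (zinc, B1)
  D(10) = 4.131 × 10^0.813 = 4.131 × 6.501 = 26.86 μm
  Mass loss = 26.86 μm × 7.14 g/cm³ = 191.7 g·m⁻²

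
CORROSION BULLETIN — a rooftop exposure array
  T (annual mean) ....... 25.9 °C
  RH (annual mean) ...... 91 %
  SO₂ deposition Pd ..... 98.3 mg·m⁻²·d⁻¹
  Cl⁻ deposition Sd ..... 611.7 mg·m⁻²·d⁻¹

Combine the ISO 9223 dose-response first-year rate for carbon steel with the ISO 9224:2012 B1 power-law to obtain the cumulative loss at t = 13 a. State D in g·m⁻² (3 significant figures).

carbon steel: temperature factor f = -0.054·(15.9) = -0.8586
  SO₂ term: 1.77·98.3^0.52·exp(0.02·91-0.8586) = 50.31
  Cl⁻ term: 0.102·611.7^0.62·exp(0.033·91+0.04·25.9) = 309.3
  sum: 50.31 + 309.3 → r_corr = 359.6 μm/a
Power-law: D(13) = r_corr · 13^0.523
  D(13) = 359.6 × 13^0.523 = 359.6 × 3.825 = 1375 μm
  Mass loss = 1375 μm × 7.85 g/cm³ = 1.08e+04 g·m⁻²

D(13) = 1.08e+04 g·m⁻²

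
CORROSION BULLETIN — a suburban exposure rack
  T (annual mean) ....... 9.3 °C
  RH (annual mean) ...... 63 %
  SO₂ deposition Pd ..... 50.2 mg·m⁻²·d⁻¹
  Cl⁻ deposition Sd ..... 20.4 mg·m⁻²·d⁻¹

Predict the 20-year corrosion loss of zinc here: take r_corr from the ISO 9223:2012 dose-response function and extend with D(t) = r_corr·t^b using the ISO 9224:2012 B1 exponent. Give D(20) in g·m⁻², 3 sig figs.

D(20) = 133 g·m⁻²

zinc: T≤10 °C ⇒ hinge +0.038·(9.3−10) = -0.0266
  sulphur-dioxide contribution → 1.276 μm/a
  chloride contribution → 0.3562 μm/a
  total first-year rate 1.632 μm/a
Long-term exponent b (ISO 9224 Table 2, B1) = 0.813
  D(20) = 1.632 × 20^0.813 = 1.632 × 11.42 = 18.65 μm
  Mass loss = 18.65 μm × 7.14 g/cm³ = 133.1 g·m⁻²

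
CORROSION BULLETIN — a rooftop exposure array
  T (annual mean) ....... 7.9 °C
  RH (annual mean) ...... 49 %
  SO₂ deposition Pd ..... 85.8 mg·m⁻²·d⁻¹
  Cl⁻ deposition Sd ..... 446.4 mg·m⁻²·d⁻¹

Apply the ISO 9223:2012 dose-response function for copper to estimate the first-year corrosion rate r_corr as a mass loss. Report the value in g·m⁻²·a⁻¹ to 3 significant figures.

copper: T≤10 °C ⇒ hinge +0.126·(7.9−10) = -0.2646
  sulphur-dioxide contribution → 0.2331 μm/a
  chloride contribution → 0.4575 μm/a
  ⇒ r_corr(copper) = 0.6906 μm/a
Convert to mass loss: 0.6906 μm/a × 8.96 g/cm³ = 6.188 g·m⁻²·a⁻¹

r_corr = 6.19 g·m⁻²·a⁻¹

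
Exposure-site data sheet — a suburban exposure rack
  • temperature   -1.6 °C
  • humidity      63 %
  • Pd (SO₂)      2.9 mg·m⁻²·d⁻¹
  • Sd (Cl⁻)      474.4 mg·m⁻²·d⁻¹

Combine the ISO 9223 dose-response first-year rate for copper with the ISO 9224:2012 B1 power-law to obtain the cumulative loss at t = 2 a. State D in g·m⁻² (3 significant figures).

D(2) = 7.82 g·m⁻²

copper: temperature factor f = +0.126·(-11.6) = -1.4616
  Pd branch = 0.0053·Pd^0.26·e^(0.059·RH+f) = 0.06668 μm/a
  Sd branch = 0.01025·Sd^0.27·e^(0.036·RH+0.049·T) = 0.4833 μm/a
  r_corr = 0.06668 + 0.4833 = 0.55 μm/a
Long-term exponent b (ISO 9224 Table 2, B1) = 0.667
  D(2) = 0.55 × 2^0.667 = 0.55 × 1.588 = 0.8732 μm
  Mass loss = 0.8732 μm × 8.96 g/cm³ = 7.824 g·m⁻²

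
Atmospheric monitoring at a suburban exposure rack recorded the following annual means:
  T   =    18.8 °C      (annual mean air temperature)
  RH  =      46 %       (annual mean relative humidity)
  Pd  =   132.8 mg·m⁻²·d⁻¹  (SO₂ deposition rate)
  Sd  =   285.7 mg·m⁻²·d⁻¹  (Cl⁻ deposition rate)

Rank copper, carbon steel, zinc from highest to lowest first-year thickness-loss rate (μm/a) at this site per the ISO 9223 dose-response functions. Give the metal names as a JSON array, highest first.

["carbon steel", "zinc", "copper"]

copper: T>10 °C ⇒ hinge -0.080·(18.8−10) = -0.7040
  Pd branch = 0.0053·Pd^0.26·e^(0.059·RH+f) = 0.141 μm/a
  Cl⁻ term: 0.01025·285.7^0.27·exp(0.036·46+0.049·18.8) = 0.621
  sum: 0.141 + 0.621 → r_corr = 0.762 μm/a
carbon steel: T>10 °C ⇒ hinge -0.054·(18.8−10) = -0.4752
  SO₂ term: 1.77·132.8^0.52·exp(0.02·46-0.4752) = 35.09
  Cl⁻ term: 0.102·285.7^0.62·exp(0.033·46+0.04·18.8) = 32.89
  sum: 35.09 + 32.89 → r_corr = 67.99 μm/a
zinc: temperature factor f = -0.071·(8.8) = -0.6248
  SO₂ term: 0.0129·132.8^0.44·exp(0.046·46-0.6248) = 0.4925
  Cl⁻ term: 0.0175·285.7^0.57·exp(0.008·46+0.085·18.8) = 3.139
  r_corr = 0.4925 + 3.139 = 3.631 μm/a
Ordering by μm/a: carbon steel (68) > zinc (3.63) > copper (0.762)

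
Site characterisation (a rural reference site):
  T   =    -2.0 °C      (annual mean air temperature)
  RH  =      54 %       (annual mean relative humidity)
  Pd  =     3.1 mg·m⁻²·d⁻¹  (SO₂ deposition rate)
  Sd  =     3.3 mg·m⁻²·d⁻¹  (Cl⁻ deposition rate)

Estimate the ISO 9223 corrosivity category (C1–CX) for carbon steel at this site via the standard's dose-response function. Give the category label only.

C2

carbon steel: T≤10 °C ⇒ hinge +0.150·(-2.0−10) = -1.8000
  Pd branch = 1.77·Pd^0.52·e^(0.02·RH+f) = 1.552 μm/a
  Sd branch = 0.102·Sd^0.62·e^(0.033·RH+0.04·T) = 1.173 μm/a
  sum: 1.552 + 1.173 → r_corr = 2.724 μm/a
ISO 9223 Table 2 (carbon steel): 1.3 < 2.72 ≤ 25 μm/a ⇒ C2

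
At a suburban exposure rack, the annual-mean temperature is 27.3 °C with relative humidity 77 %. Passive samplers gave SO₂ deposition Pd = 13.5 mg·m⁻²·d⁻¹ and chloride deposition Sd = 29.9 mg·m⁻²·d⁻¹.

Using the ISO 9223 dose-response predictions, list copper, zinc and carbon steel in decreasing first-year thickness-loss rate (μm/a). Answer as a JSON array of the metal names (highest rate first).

copper: f(T) = -0.080·(T−10) [T>10 °C] = -1.3840
  SO₂ term: 0.0053·13.5^0.26·exp(0.059·77-1.3840) = 0.2455
  Sd branch = 0.01025·Sd^0.27·e^(0.036·RH+0.049·T) = 1.563 μm/a
  sum: 0.2455 + 1.563 → r_corr = 1.809 μm/a
zinc: temperature factor f = -0.071·(17.3) = -1.2283
  SO₂ term: 0.0129·13.5^0.44·exp(0.046·77-1.2283) = 0.41
  Sd branch = 0.0175·Sd^0.57·e^(0.008·RH+0.085·T) = 2.288 μm/a
  sum: 0.41 + 2.288 → r_corr = 2.698 μm/a
carbon steel: T>10 °C ⇒ hinge -0.054·(27.3−10) = -0.9342
  Pd branch = 1.77·Pd^0.52·e^(0.02·RH+f) = 12.56 μm/a
  Cl⁻ term: 0.102·29.9^0.62·exp(0.033·77+0.04·27.3) = 31.72
  r_corr = 12.56 + 31.72 = 44.27 μm/a
Ordering by μm/a: carbon steel (44.3) > zinc (2.7) > copper (1.81)

["carbon steel", "zinc", "copper"]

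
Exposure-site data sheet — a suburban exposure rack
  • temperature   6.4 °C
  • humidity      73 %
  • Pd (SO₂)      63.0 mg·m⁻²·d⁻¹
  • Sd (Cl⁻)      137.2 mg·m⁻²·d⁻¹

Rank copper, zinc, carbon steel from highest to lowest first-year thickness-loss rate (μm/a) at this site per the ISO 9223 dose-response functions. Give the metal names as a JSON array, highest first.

copper: T≤10 °C ⇒ hinge +0.126·(6.4−10) = -0.4536
  SO₂ term: 0.0053·63.0^0.26·exp(0.059·73-0.4536) = 0.7339
  Sd branch = 0.01025·Sd^0.27·e^(0.036·RH+0.049·T) = 0.7334 μm/a
  r_corr = 0.7339 + 0.7334 = 1.467 μm/a
zinc: temperature factor f = +0.038·(-3.6) = -0.1368
  SO₂ term: 0.0129·63.0^0.44·exp(0.046·73-0.1368) = 2.001
  Sd branch = 0.0175·Sd^0.57·e^(0.008·RH+0.085·T) = 0.8937 μm/a
  r_corr = 2.001 + 0.8937 = 2.895 μm/a
carbon steel: f(T) = +0.150·(T−10) [T≤10 °C] = -0.5400
  SO₂ term: 1.77·63.0^0.52·exp(0.02·73-0.5400) = 38.3
  Cl⁻ term: 0.102·137.2^0.62·exp(0.033·73+0.04·6.4) = 30.99
  r_corr = 38.3 + 30.99 = 69.28 μm/a
Ordering by μm/a: carbon steel (69.3) > zinc (2.89) > copper (1.47)

["carbon steel", "zinc", "copper"]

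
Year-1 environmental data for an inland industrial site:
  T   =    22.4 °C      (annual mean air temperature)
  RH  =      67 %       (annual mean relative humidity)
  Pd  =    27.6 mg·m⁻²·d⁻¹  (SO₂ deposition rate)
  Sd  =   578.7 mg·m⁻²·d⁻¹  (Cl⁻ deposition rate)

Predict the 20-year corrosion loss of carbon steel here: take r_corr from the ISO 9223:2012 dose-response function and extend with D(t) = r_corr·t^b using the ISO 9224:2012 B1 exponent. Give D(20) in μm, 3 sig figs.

D(20) = 657 μm

carbon steel: temperature factor f = -0.054·(12.4) = -0.6696
  sulphur-dioxide contribution → 19.43 μm/a
  chloride contribution → 117.7 μm/a
  total first-year rate 137.1 μm/a
Long-term exponent b (ISO 9224 Table 2, B1) = 0.523
  D(20) = 137.1 × 20^0.523 = 137.1 × 4.791 = 656.9 μm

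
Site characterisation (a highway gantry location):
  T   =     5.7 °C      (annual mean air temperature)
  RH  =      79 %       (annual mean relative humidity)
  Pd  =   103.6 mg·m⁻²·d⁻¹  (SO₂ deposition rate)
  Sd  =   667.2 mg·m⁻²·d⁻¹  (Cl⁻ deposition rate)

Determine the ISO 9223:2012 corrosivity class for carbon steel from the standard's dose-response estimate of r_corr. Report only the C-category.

C5

carbon steel: temperature factor f = +0.150·(-4.3) = -0.6450
  SO₂ term: 1.77·103.6^0.52·exp(0.02·79-0.6450) = 50.35
  Sd branch = 0.102·Sd^0.62·e^(0.033·RH+0.04·T) = 97.92 μm/a
  sum: 50.35 + 97.92 → r_corr = 148.3 μm/a
148 μm/a falls in (80, 200] for carbon steel → category C5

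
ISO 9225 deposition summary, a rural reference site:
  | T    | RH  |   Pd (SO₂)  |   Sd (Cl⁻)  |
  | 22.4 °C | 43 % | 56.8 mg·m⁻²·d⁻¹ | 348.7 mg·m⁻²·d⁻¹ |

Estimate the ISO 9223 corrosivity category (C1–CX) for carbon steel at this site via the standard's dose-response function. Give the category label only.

carbon steel: temperature factor f = -0.054·(12.4) = -0.6696
  sulphur-dioxide contribution → 17.5 μm/a
  chloride contribution → 38.93 μm/a
  total first-year rate 56.43 μm/a
56.4 μm/a falls in (50, 80] for carbon steel → category C4

C4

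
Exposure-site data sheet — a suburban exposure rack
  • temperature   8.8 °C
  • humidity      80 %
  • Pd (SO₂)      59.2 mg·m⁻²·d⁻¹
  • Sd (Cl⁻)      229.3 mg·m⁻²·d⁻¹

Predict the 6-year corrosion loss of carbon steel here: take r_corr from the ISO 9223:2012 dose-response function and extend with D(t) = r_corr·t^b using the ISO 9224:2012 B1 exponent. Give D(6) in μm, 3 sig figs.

carbon steel: T≤10 °C ⇒ hinge +0.150·(8.8−10) = -0.1800
  Pd branch = 1.77·Pd^0.52·e^(0.02·RH+f) = 61.13 μm/a
  Sd branch = 0.102·Sd^0.62·e^(0.033·RH+0.04·T) = 59.08 μm/a
  r_corr = 61.13 + 59.08 = 120.2 μm/a
Long-term exponent b (ISO 9224 Table 2, B1) = 0.523
  D(6) = 120.2 × 6^0.523 = 120.2 × 2.553 = 306.9 μm

D(6) = 307 μm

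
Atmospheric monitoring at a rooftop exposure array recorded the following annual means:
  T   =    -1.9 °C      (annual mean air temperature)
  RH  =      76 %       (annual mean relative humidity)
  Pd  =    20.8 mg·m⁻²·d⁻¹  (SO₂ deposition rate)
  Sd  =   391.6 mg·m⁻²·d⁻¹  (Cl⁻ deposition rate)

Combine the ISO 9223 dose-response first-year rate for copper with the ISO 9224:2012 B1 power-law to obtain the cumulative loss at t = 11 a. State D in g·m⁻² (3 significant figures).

copper: T≤10 °C ⇒ hinge +0.126·(-1.9−10) = -1.4994
  SO₂ term: 0.0053·20.8^0.26·exp(0.059·76-1.4994) = 0.2308
  Cl⁻ term: 0.01025·391.6^0.27·exp(0.036·76+0.049·-1.9) = 0.7221
  sum: 0.2308 + 0.7221 → r_corr = 0.9528 μm/a
ISO 9224: D(t) = r_corr · t^b with b = 0.667 (copper, B1)
  D(11) = 0.9528 × 11^0.667 = 0.9528 × 4.95 = 4.717 μm
  Mass loss = 4.717 μm × 8.96 g/cm³ = 42.26 g·m⁻²

D(11) = 42.3 g·m⁻²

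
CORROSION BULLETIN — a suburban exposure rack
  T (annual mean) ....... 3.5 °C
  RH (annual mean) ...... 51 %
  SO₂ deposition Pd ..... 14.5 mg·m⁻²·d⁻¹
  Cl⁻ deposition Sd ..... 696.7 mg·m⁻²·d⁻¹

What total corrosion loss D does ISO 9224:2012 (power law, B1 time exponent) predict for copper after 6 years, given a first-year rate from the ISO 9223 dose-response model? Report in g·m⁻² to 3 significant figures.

copper: T≤10 °C ⇒ hinge +0.126·(3.5−10) = -0.8190
  sulphur-dioxide contribution → 0.09492 μm/a
  chloride contribution → 0.4469 μm/a
  ⇒ r_corr(copper) = 0.5418 μm/a
Power-law: D(6) = r_corr · 6^0.667
  D(6) = 0.5418 × 6^0.667 = 0.5418 × 3.304 = 1.79 μm
  Mass loss = 1.79 μm × 8.96 g/cm³ = 16.04 g·m⁻²

D(6) = 16.0 g·m⁻²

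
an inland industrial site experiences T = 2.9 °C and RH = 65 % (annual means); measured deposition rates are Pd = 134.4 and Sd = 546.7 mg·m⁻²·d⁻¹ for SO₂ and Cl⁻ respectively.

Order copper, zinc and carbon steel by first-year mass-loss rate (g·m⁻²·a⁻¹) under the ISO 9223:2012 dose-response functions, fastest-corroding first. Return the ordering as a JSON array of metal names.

copper: f(T) = +0.126·(T−10) [T≤10 °C] = -0.8946
  sulphur-dioxide contribution → 0.3586 μm/a
  chloride contribution → 0.6728 μm/a
  ⇒ r_corr(copper) = 1.031 μm/a
  mass loss = 1.031 μm/a × 8.96 g/cm³ = 9.242 g·m⁻²·a⁻¹
zinc: f(T) = +0.038·(T−10) [T≤10 °C] = -0.2698
  sulphur-dioxide contribution → 1.692 μm/a
  chloride contribution → 1.369 μm/a
  total first-year rate 3.061 μm/a
  mass loss = 3.061 μm/a × 7.14 g/cm³ = 21.86 g·m⁻²·a⁻¹
carbon steel: T≤10 °C ⇒ hinge +0.150·(2.9−10) = -1.0650
  sulphur-dioxide contribution → 28.63 μm/a
  chloride contribution → 48.75 μm/a
  total first-year rate 77.38 μm/a
  mass loss = 77.38 μm/a × 7.85 g/cm³ = 607.4 g·m⁻²·a⁻¹
Ordering by g·m⁻²·a⁻¹: carbon steel (607) > zinc (21.9) > copper (9.24)

["carbon steel", "zinc", "copper"]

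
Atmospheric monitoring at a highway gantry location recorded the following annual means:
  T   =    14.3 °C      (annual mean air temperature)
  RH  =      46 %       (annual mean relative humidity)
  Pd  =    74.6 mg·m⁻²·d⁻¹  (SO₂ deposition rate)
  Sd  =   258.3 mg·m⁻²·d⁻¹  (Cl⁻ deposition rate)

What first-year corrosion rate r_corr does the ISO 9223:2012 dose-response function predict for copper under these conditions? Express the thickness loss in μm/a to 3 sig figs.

copper: temperature factor f = -0.080·(4.3) = -0.3440
  sulphur-dioxide contribution → 0.174 μm/a
  chloride contribution → 0.4847 μm/a
  ⇒ r_corr(copper) = 0.6587 μm/a

r_corr = 0.659 μm/a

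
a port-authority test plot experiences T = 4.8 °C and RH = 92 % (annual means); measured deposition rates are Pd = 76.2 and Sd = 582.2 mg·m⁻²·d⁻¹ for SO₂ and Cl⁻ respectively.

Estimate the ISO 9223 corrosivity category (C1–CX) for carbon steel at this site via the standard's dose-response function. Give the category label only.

carbon steel: temperature factor f = +0.150·(-5.2) = -0.7800
  SO₂ term: 1.77·76.2^0.52·exp(0.02·92-0.7800) = 48.63
  Sd branch = 0.102·Sd^0.62·e^(0.033·RH+0.04·T) = 133.3 μm/a
  sum: 48.63 + 133.3 → r_corr = 181.9 μm/a
182 μm/a falls in (80, 200] for carbon steel → category C5

C5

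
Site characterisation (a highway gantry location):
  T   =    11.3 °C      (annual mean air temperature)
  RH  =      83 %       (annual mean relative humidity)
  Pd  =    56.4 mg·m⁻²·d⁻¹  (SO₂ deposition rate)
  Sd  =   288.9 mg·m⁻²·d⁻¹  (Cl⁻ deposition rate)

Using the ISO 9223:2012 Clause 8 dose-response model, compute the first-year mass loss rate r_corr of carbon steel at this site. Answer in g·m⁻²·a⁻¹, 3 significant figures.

r_corr = 1.21e+03 g·m⁻²·a⁻¹

carbon steel: f(T) = -0.054·(T−10) [T>10 °C] = -0.0702
  Pd branch = 1.77·Pd^0.52·e^(0.02·RH+f) = 70.64 μm/a
  Sd branch = 0.102·Sd^0.62·e^(0.033·RH+0.04·T) = 83.2 μm/a
  sum: 70.64 + 83.2 → r_corr = 153.8 μm/a
Convert to mass loss: 153.8 μm/a × 7.85 g/cm³ = 1208 g·m⁻²·a⁻¹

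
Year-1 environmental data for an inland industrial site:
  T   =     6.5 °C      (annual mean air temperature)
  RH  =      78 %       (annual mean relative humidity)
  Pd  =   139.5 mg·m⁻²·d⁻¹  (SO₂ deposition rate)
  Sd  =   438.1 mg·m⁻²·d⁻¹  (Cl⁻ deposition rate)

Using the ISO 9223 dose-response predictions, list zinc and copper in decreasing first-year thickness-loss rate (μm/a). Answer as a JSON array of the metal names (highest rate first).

["zinc", "copper"]

zinc: T≤10 °C ⇒ hinge +0.038·(6.5−10) = -0.1330
  Pd branch = 0.0129·Pd^0.44·e^(0.046·RH+f) = 3.587 μm/a
  Sd branch = 0.0175·Sd^0.57·e^(0.008·RH+0.085·T) = 1.818 μm/a
  sum: 3.587 + 1.818 → r_corr = 5.405 μm/a
copper: temperature factor f = +0.126·(-3.5) = -0.4410
  SO₂ term: 0.0053·139.5^0.26·exp(0.059·78-0.4410) = 1.227
  Sd branch = 0.01025·Sd^0.27·e^(0.036·RH+0.049·T) = 1.207 μm/a
  sum: 1.227 + 1.207 → r_corr = 2.435 μm/a
Ordering by μm/a: zinc (5.41) > copper (2.43)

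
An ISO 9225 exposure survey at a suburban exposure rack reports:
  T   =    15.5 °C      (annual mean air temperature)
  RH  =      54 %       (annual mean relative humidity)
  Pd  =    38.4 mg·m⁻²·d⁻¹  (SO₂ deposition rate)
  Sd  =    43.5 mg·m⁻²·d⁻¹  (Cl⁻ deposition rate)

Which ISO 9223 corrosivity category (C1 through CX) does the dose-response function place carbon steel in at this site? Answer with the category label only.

C3

carbon steel: T>10 °C ⇒ hinge -0.054·(15.5−10) = -0.2970
  Pd branch = 1.77·Pd^0.52·e^(0.02·RH+f) = 25.82 μm/a
  Sd branch = 0.102·Sd^0.62·e^(0.033·RH+0.04·T) = 11.69 μm/a
  sum: 25.82 + 11.69 → r_corr = 37.5 μm/a
ISO 9223 Table 2 (carbon steel): 25 < 37.5 ≤ 50 μm/a ⇒ C3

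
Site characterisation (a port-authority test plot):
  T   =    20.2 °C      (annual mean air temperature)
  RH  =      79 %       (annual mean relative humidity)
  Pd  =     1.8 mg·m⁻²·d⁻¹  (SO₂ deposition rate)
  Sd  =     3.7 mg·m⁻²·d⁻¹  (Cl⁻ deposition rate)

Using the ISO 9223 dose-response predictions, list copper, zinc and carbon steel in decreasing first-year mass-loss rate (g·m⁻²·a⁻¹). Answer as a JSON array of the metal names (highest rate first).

copper: T>10 °C ⇒ hinge -0.080·(20.2−10) = -0.8160
  SO₂ term: 0.0053·1.8^0.26·exp(0.059·79-0.8160) = 0.2887
  Cl⁻ term: 0.01025·3.7^0.27·exp(0.036·79+0.049·20.2) = 0.6747
  r_corr = 0.2887 + 0.6747 = 0.9635 μm/a
  mass loss = 0.9635 μm/a × 8.96 g/cm³ = 8.633 g·m⁻²·a⁻¹
zinc: T>10 °C ⇒ hinge -0.071·(20.2−10) = -0.7242
  SO₂ term: 0.0129·1.8^0.44·exp(0.046·79-0.7242) = 0.3066
  Cl⁻ term: 0.0175·3.7^0.57·exp(0.008·79+0.085·20.2) = 0.3864
  sum: 0.3066 + 0.3864 → r_corr = 0.6931 μm/a
  mass loss = 0.6931 μm/a × 7.14 g/cm³ = 4.948 g·m⁻²·a⁻¹
carbon steel: T>10 °C ⇒ hinge -0.054·(20.2−10) = -0.5508
  Pd branch = 1.77·Pd^0.52·e^(0.02·RH+f) = 6.725 μm/a
  Cl⁻ term: 0.102·3.7^0.62·exp(0.033·79+0.04·20.2) = 6.982
  sum: 6.725 + 6.982 → r_corr = 13.71 μm/a
  mass loss = 13.71 μm/a × 7.85 g/cm³ = 107.6 g·m⁻²·a⁻¹
Ordering by g·m⁻²·a⁻¹: carbon steel (108) > copper (8.63) > zinc (4.95)

["carbon steel", "copper", "zinc"]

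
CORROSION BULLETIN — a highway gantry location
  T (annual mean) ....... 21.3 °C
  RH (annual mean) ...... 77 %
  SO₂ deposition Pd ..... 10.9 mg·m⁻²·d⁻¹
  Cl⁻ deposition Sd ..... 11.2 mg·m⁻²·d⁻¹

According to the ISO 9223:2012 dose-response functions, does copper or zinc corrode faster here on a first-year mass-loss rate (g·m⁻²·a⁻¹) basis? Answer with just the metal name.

copper: f(T) = -0.080·(T−10) [T>10 °C] = -0.9040
  Pd branch = 0.0053·Pd^0.26·e^(0.059·RH+f) = 0.3753 μm/a
  Sd branch = 0.01025·Sd^0.27·e^(0.036·RH+0.049·T) = 0.8936 μm/a
  sum: 0.3753 + 0.8936 → r_corr = 1.269 μm/a
  mass loss = 1.269 μm/a × 8.96 g/cm³ = 11.37 g·m⁻²·a⁻¹
zinc: temperature factor f = -0.071·(11.3) = -0.8023
  SO₂ term: 0.0129·10.9^0.44·exp(0.046·77-0.8023) = 0.5713
  Cl⁻ term: 0.0175·11.2^0.57·exp(0.008·77+0.085·21.3) = 0.7851
  r_corr = 0.5713 + 0.7851 = 1.356 μm/a
  mass loss = 1.356 μm/a × 7.14 g/cm³ = 9.685 g·m⁻²·a⁻¹
Ordering by g·m⁻²·a⁻¹: copper (11.4) > zinc (9.68)

copper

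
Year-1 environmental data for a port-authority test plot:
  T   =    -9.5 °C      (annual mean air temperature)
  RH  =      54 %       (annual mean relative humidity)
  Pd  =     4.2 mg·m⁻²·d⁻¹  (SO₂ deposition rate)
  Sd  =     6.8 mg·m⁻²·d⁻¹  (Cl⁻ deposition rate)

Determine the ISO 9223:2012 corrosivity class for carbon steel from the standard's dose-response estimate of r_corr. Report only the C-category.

carbon steel: T≤10 °C ⇒ hinge +0.150·(-9.5−10) = -2.9250
  sulphur-dioxide contribution → 0.5899 μm/a
  chloride contribution → 1.36 μm/a
  total first-year rate 1.95 μm/a
Category bounds: 1.3…25 μm/a bracket r_corr ⇒ C2

C2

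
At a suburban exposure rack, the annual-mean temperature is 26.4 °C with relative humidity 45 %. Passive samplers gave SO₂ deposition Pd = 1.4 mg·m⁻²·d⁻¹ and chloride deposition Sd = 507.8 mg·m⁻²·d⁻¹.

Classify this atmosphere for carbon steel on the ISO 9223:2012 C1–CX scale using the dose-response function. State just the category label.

C4

carbon steel: temperature factor f = -0.054·(16.4) = -0.8856
  sulphur-dioxide contribution → 2.139 μm/a
  chloride contribution → 61.61 μm/a
  total first-year rate 63.75 μm/a
63.8 μm/a falls in (50, 80] for carbon steel → category C4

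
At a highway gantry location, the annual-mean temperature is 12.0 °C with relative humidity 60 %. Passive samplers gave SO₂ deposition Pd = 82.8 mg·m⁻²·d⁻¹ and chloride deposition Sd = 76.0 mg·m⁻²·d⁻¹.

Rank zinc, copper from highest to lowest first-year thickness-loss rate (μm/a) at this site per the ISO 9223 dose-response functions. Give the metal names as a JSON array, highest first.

["zinc", "copper"]

zinc: temperature factor f = -0.071·(2.0) = -0.1420
  sulphur-dioxide contribution → 1.235 μm/a
  chloride contribution → 0.9259 μm/a
  ⇒ r_corr(zinc) = 2.16 μm/a
copper: f(T) = -0.080·(T−10) [T>10 °C] = -0.1600
  sulphur-dioxide contribution → 0.4908 μm/a
  chloride contribution → 0.5152 μm/a
  ⇒ r_corr(copper) = 1.006 μm/a
Ordering by μm/a: zinc (2.16) > copper (1.01)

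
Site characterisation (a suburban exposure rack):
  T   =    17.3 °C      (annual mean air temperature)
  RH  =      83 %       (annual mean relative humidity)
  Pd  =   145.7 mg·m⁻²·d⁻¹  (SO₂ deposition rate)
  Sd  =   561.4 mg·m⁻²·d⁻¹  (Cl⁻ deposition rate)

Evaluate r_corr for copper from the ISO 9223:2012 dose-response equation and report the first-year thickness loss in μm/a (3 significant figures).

copper: temperature factor f = -0.080·(7.3) = -0.5840
  Pd branch = 0.0053·Pd^0.26·e^(0.059·RH+f) = 1.445 μm/a
  Sd branch = 0.01025·Sd^0.27·e^(0.036·RH+0.049·T) = 2.623 μm/a
  sum: 1.445 + 2.623 → r_corr = 4.068 μm/a

r_corr = 4.07 μm/a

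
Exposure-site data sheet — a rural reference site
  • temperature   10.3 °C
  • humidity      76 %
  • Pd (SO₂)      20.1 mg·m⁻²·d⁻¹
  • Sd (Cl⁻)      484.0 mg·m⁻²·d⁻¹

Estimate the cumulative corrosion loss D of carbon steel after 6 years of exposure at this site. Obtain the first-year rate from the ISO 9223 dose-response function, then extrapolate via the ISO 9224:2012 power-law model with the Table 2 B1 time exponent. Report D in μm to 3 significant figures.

D(6) = 320 μm

carbon steel: f(T) = -0.054·(T−10) [T>10 °C] = -0.0162
  Pd branch = 1.77·Pd^0.52·e^(0.02·RH+f) = 37.91 μm/a
  Sd branch = 0.102·Sd^0.62·e^(0.033·RH+0.04·T) = 87.37 μm/a
  sum: 37.91 + 87.37 → r_corr = 125.3 μm/a
Long-term exponent b (ISO 9224 Table 2, B1) = 0.523
  D(6) = 125.3 × 6^0.523 = 125.3 × 2.553 = 319.8 μm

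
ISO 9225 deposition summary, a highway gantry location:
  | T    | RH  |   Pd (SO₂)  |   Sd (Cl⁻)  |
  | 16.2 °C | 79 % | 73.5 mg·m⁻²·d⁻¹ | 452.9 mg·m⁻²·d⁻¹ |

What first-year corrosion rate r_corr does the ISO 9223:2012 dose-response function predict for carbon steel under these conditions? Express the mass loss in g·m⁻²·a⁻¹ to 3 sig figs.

carbon steel: f(T) = -0.054·(T−10) [T>10 °C] = -0.3348
  Pd branch = 1.77·Pd^0.52·e^(0.02·RH+f) = 57.44 μm/a
  Cl⁻ term: 0.102·452.9^0.62·exp(0.033·79+0.04·16.2) = 117.2
  sum: 57.44 + 117.2 → r_corr = 174.6 μm/a
Convert to mass loss: 174.6 μm/a × 7.85 g/cm³ = 1371 g·m⁻²·a⁻¹

r_corr = 1.37e+03 g·m⁻²·a⁻¹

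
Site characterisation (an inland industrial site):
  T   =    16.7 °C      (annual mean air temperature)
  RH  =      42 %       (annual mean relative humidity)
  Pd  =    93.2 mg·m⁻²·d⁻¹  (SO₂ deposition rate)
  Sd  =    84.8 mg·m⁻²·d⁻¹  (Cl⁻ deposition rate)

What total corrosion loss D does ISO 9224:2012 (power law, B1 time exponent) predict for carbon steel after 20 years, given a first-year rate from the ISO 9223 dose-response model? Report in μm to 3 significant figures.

D(20) = 204 μm

carbon steel: temperature factor f = -0.054·(6.7) = -0.3618
  SO₂ term: 1.77·93.2^0.52·exp(0.02·42-0.3618) = 30.18
  Sd branch = 0.102·Sd^0.62·e^(0.033·RH+0.04·T) = 12.48 μm/a
  r_corr = 30.18 + 12.48 = 42.66 μm/a
Power-law: D(20) = r_corr · 20^0.523
  D(20) = 42.66 × 20^0.523 = 42.66 × 4.791 = 204.4 μm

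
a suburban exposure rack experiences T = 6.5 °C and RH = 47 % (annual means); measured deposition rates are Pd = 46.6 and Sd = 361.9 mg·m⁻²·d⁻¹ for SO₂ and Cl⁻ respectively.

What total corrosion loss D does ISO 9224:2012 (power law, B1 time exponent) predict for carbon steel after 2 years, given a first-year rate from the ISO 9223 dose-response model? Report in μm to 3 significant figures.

carbon steel: temperature factor f = +0.150·(-3.5) = -0.5250
  sulphur-dioxide contribution → 19.76 μm/a
  chloride contribution → 24.07 μm/a
  ⇒ r_corr(carbon steel) = 43.83 μm/a
ISO 9224: D(t) = r_corr · t^b with b = 0.523 (carbon steel, B1)
  D(2) = 43.83 × 2^0.523 = 43.83 × 1.437 = 62.98 μm

D(2) = 63.0 μm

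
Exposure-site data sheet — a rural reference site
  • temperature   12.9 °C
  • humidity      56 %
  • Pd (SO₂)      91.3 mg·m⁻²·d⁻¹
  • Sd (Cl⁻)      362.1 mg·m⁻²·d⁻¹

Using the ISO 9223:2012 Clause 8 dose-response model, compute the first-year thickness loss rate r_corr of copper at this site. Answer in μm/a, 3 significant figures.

copper: f(T) = -0.080·(T−10) [T>10 °C] = -0.2320
  sulphur-dioxide contribution → 0.37 μm/a
  chloride contribution → 0.7107 μm/a
  ⇒ r_corr(copper) = 1.081 μm/a

r_corr = 1.08 μm/a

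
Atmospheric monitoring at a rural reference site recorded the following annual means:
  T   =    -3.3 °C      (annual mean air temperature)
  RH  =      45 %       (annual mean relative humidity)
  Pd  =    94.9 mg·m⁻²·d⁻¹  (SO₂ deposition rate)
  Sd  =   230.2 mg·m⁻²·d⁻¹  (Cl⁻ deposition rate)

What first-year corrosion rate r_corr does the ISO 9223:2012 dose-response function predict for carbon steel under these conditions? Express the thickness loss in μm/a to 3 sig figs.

carbon steel: f(T) = +0.150·(T−10) [T≤10 °C] = -1.9950
  sulphur-dioxide contribution → 6.318 μm/a
  chloride contribution → 11.5 μm/a
  total first-year rate 17.82 μm/a

r_corr = 17.8 μm/a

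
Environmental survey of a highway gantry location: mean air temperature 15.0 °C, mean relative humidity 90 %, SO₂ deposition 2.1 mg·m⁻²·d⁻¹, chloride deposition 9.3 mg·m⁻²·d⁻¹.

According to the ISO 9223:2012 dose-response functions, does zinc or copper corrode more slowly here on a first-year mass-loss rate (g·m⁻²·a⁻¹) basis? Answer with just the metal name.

zinc: f(T) = -0.071·(T−10) [T>10 °C] = -0.3550
  sulphur-dioxide contribution → 0.7874 μm/a
  chloride contribution → 0.4587 μm/a
  ⇒ r_corr(zinc) = 1.246 μm/a
  mass loss = 1.246 μm/a × 7.14 g/cm³ = 8.897 g·m⁻²·a⁻¹
copper: T>10 °C ⇒ hinge -0.080·(15.0−10) = -0.4000
  sulphur-dioxide contribution → 0.8718 μm/a
  chloride contribution → 0.9966 μm/a
  ⇒ r_corr(copper) = 1.868 μm/a
  mass loss = 1.868 μm/a × 8.96 g/cm³ = 16.74 g·m⁻²·a⁻¹
Ordering by g·m⁻²·a⁻¹: copper (16.7) > zinc (8.9)

zinc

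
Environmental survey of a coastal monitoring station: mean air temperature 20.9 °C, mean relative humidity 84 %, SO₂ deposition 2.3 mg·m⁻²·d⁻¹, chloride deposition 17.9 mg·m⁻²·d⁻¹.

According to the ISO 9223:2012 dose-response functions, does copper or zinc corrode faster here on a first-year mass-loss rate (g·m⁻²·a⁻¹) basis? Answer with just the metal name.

copper: T>10 °C ⇒ hinge -0.080·(20.9−10) = -0.8720
  SO₂ term: 0.0053·2.3^0.26·exp(0.059·84-0.8720) = 0.3908
  Sd branch = 0.01025·Sd^0.27·e^(0.036·RH+0.049·T) = 1.28 μm/a
  r_corr = 0.3908 + 1.28 = 1.67 μm/a
  mass loss = 1.67 μm/a × 8.96 g/cm³ = 14.97 g·m⁻²·a⁻¹
zinc: f(T) = -0.071·(T−10) [T>10 °C] = -0.7739
  SO₂ term: 0.0129·2.3^0.44·exp(0.046·84-0.7739) = 0.409
  Sd branch = 0.0175·Sd^0.57·e^(0.008·RH+0.085·T) = 1.048 μm/a
  sum: 0.409 + 1.048 → r_corr = 1.457 μm/a
  mass loss = 1.457 μm/a × 7.14 g/cm³ = 10.41 g·m⁻²·a⁻¹
Ordering by g·m⁻²·a⁻¹: copper (15) > zinc (10.4)

copper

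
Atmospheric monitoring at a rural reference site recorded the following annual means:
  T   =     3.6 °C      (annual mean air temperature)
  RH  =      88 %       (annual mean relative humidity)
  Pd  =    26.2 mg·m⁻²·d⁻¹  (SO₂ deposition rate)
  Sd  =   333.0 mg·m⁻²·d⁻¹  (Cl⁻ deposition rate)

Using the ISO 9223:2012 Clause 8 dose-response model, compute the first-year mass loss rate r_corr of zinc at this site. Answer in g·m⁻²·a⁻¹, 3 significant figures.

zinc: f(T) = +0.038·(T−10) [T≤10 °C] = -0.2432
  Pd branch = 0.0129·Pd^0.44·e^(0.046·RH+f) = 2.438 μm/a
  Sd branch = 0.0175·Sd^0.57·e^(0.008·RH+0.085·T) = 1.317 μm/a
  sum: 2.438 + 1.317 → r_corr = 3.755 μm/a
Convert to mass loss: 3.755 μm/a × 7.14 g/cm³ = 26.81 g·m⁻²·a⁻¹

r_corr = 26.8 g·m⁻²·a⁻¹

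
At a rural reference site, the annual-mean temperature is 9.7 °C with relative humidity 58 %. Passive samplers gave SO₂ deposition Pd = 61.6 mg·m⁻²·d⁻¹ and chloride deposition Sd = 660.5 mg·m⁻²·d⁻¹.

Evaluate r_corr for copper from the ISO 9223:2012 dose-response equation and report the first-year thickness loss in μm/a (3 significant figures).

copper: T≤10 °C ⇒ hinge +0.126·(9.7−10) = -0.0378
  Pd branch = 0.0053·Pd^0.26·e^(0.059·RH+f) = 0.4564 μm/a
  Cl⁻ term: 0.01025·660.5^0.27·exp(0.036·58+0.049·9.7) = 0.7679
  r_corr = 0.4564 + 0.7679 = 1.224 μm/a

r_corr = 1.22 μm/a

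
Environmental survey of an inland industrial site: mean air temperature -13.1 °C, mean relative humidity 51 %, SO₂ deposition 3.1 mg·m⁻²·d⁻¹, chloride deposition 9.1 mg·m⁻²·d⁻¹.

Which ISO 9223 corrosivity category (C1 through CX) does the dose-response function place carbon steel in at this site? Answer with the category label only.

carbon steel: f(T) = +0.150·(T−10) [T≤10 °C] = -3.4650
  sulphur-dioxide contribution → 0.2765 μm/a
  chloride contribution → 1.278 μm/a
  total first-year rate 1.555 μm/a
ISO 9223 Table 2 (carbon steel): 1.3 < 1.55 ≤ 25 μm/a ⇒ C2

C2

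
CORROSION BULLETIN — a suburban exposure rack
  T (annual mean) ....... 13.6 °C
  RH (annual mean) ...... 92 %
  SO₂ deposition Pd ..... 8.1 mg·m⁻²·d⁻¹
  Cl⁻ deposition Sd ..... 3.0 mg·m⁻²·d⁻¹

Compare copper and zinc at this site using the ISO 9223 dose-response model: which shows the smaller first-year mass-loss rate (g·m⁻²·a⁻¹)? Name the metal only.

copper: T>10 °C ⇒ hinge -0.080·(13.6−10) = -0.2880
  SO₂ term: 0.0053·8.1^0.26·exp(0.059·92-0.2880) = 1.559
  Sd branch = 0.01025·Sd^0.27·e^(0.036·RH+0.049·T) = 0.7368 μm/a
  sum: 1.559 + 0.7368 → r_corr = 2.295 μm/a
  mass loss = 2.295 μm/a × 8.96 g/cm³ = 20.57 g·m⁻²·a⁻¹
zinc: T>10 °C ⇒ hinge -0.071·(13.6−10) = -0.2556
  SO₂ term: 0.0129·8.1^0.44·exp(0.046·92-0.2556) = 1.727
  Cl⁻ term: 0.0175·3.0^0.57·exp(0.008·92+0.085·13.6) = 0.2171
  r_corr = 1.727 + 0.2171 = 1.944 μm/a
  mass loss = 1.944 μm/a × 7.14 g/cm³ = 13.88 g·m⁻²·a⁻¹
Ordering by g·m⁻²·a⁻¹: copper (20.6) > zinc (13.9)

zinc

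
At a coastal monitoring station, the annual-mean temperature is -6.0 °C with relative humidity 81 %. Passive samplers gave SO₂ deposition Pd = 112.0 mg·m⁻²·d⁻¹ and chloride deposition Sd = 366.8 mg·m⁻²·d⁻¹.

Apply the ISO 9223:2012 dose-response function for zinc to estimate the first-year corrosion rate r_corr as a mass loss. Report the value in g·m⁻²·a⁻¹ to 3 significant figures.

zinc: temperature factor f = +0.038·(-16.0) = -0.6080
  Pd branch = 0.0129·Pd^0.44·e^(0.046·RH+f) = 2.325 μm/a
  Sd branch = 0.0175·Sd^0.57·e^(0.008·RH+0.085·T) = 0.5817 μm/a
  r_corr = 2.325 + 0.5817 = 2.906 μm/a
Convert to mass loss: 2.906 μm/a × 7.14 g/cm³ = 20.75 g·m⁻²·a⁻¹

r_corr = 20.8 g·m⁻²·a⁻¹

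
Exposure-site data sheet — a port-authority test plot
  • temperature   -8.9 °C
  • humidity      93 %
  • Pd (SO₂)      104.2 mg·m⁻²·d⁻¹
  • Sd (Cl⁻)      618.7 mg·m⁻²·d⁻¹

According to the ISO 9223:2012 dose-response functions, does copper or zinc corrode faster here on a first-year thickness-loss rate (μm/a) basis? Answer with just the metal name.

zinc

copper: T≤10 °C ⇒ hinge +0.126·(-8.9−10) = -2.3814
  sulphur-dioxide contribution → 0.396 μm/a
  chloride contribution → 1.069 μm/a
  total first-year rate 1.465 μm/a
zinc: temperature factor f = +0.038·(-18.9) = -0.7182
  sulphur-dioxide contribution → 3.503 μm/a
  chloride contribution → 0.6741 μm/a
  total first-year rate 4.177 μm/a
Ordering by μm/a: zinc (4.18) > copper (1.47)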